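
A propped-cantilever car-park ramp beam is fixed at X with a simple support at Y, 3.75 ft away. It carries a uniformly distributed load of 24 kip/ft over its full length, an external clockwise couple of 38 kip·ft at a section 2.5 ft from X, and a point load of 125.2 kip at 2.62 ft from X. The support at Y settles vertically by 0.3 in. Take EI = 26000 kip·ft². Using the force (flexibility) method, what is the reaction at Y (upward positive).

R_Y = 80.61 kip

Release the roller at Y. Primary structure: cantilever fixed at X.
Deflection at Y on the released cantilever, summing each load's contribution:
  UDL 24: wL⁴/(8EI) = 593.3/EI
  clockwise couple 38 at a = 2.5: M₀a(2L − a)/(2EI) = 237.5/EI
  point load 125.2 at a = 2.62: Pa²(3L − a)/(6EI) = 1236/EI
  δ_0 = 2067/EI
Flexibility coefficient — unit upward force at Y: δ_{YY} = L³/(3EI) = 17.58/EI.
With EI = 26000 kip·ft²: δ_0 = 0.079496 ft and δ_{YY} = 0.000676 ft/kip.
Compatibility — the beam at Y must follow the support down by 0.025 ft: δ_0 − R_Y·δ_{YY} = 0.025, so R_Y = (0.079496 − 0.025)/0.000676 = 80.61 kip.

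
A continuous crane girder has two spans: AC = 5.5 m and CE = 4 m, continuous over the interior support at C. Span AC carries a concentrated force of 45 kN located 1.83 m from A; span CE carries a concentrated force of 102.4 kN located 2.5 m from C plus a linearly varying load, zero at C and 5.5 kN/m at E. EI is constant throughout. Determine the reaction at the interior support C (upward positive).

R_C = 79.13 kN

Take M_C as the redundant. Released structure: two simple spans AC and CE with a hinge at C.
End slopes at the hinge C, treating each span as simply supported:
  span AC: point load 45 at a = 1.83: Pab(L + a)/(6LEI) = 67.13/EI
  span CE: point load 102.4 at a = 2.5: Pab(L + b)/(6LEI) = 88/EI
  span CE: triangular load, peak 5.5: 7w₀L³/(360EI) = 6.844/EI
  relative rotation θ_0 = (67.13 + 94.84)/EI = 162/EI
A unit hogging moment at C produces rotation L₁/(3EI) + L₂/(3EI) = 3.167/EI.
Compatibility: M_C·(L₁+L₂)/(3EI) = θ_0, giving M_C = 51.15 kN·m (hogging).
Span AC, ΣM about A with M_C applied at C: R_C^{AC}·5.5 = 82.35 + 51.15, so R_C^{AC} = 24.27 kN and R_A = 45 − 24.27 = 20.73 kN.
Span CE, ΣM about E: R_C^{CE}·4 = 168.3 + 51.15, so R_C^{CE} = 54.85 kN and R_E = 113.4 − 54.85 = 58.55 kN.
R_C = 24.27 + 54.85 = 79.13 kN.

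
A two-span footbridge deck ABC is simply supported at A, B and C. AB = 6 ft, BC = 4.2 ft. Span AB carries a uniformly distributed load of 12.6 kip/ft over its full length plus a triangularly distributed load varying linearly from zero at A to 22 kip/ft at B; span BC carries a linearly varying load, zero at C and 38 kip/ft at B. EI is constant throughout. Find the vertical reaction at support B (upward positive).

Insert a hinge at B; M_B is the redundant, and each span becomes simply supported.
End slopes at the hinge B, treating each span as simply supported:
  span AB: UDL 12.6: wL³/(24EI) = 113.4/EI
  span AB: triangular load, peak 22: w₀L³/(45EI) = 105.6/EI
  span BC: triangular load, peak 38: w₀L³/(45EI) = 62.56/EI
  relative rotation θ_0 = (219 + 62.56)/EI = 281.6/EI
A unit hogging moment at B produces rotation L₁/(3EI) + L₂/(3EI) = 3.4/EI.
Compatibility: M_B·(L₁+L₂)/(3EI) = θ_0, giving M_B = 82.81 kip·ft (hogging).
Span AB, ΣM about A with M_B applied at B: R_B^{AB}·6 = 490.8 + 82.81, so R_B^{AB} = 95.6 kip and R_A = 141.6 − 95.6 = 46 kip.
Span BC, ΣM about C: R_B^{BC}·4.2 = 223.4 + 82.81, so R_B^{BC} = 72.92 kip and R_C = 79.8 − 72.92 = 6.883 kip.
R_B = 95.6 + 72.92 = 168.5 kip.

R_B = 168.5 kip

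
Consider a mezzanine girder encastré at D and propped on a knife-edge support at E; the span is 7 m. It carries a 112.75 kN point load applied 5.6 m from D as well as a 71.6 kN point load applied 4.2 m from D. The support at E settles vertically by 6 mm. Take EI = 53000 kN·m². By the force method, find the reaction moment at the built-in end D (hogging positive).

Choose R_E as the redundant. The primary structure is the cantilever fixed at D.
Deflection at E on the released cantilever, summing each load's contribution:
  point load 112.75 at a = 5.6: Pa²(3L − a)/(6EI) = 9075/EI
  point load 71.6 at a = 4.2: Pa²(3L − a)/(6EI) = 3536/EI
  δ_0 = 12612/EI
Flexibility coefficient — unit upward force at E: δ_{EE} = L³/(3EI) = 114.3/EI.
With EI = 53000 kN·m²: δ_0 = 0.23796 m and δ_{EE} = 0.002157 m/kN.
Compatibility — the beam at E must follow the support down by 0.006 m: δ_0 − R_E·δ_{EE} = 0.006, so R_E = (0.23796 − 0.006)/0.002157 = 107.5 kN.
Moment equilibrium about D: M_D = Σ(load moments about D) − R_E·L = 932.1 − 107.5×7 = 179.4 kN·m.

M_D = 179.4 kN·m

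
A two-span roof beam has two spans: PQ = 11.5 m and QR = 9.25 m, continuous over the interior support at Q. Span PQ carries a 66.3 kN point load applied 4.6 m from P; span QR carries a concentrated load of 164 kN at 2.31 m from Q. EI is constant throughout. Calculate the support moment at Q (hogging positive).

M_Q = 181.9 kN·m

Take M_Q as the redundant. Released structure: two simple spans PQ and QR with a hinge at Q.
End slopes at the hinge Q, treating each span as simply supported:
  span PQ: point load 66.3 at a = 4.6: Pab(L + a)/(6LEI) = 491/EI
  span QR: point load 164 at a = 2.31: Pab(L + b)/(6LEI) = 767/EI
  relative rotation θ_0 = (491 + 767)/EI = 1258/EI
A unit hogging moment at Q produces rotation L₁/(3EI) + L₂/(3EI) = 6.917/EI.
Slope continuity at Q: θ_0 = M_Q·6.917/EI, so M_Q = 1258/6.917 = 181.9 kN·m (hogging).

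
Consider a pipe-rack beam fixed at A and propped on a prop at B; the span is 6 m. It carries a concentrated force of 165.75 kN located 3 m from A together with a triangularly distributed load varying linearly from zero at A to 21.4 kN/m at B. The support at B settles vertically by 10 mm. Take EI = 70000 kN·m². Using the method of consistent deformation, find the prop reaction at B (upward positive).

Release the roller at B. Primary structure: cantilever fixed at A.
Deflection at B on the released cantilever, summing each load's contribution:
  point load 165.75 at a = 3: Pa²(3L − a)/(6EI) = 3729/EI
  triangular load, peak 21.4 at the free end: 11w₀L⁴/(120EI) = 2542/EI
  δ_0 = 6272/EI
Tip deflection under a unit load at B: L³/(3EI) = 72/EI.
With EI = 70000 kN·m²: δ_0 = 0.089596 m and δ_{BB} = 0.001029 m/kN.
Compatibility — the beam at B must follow the support down by 0.01 m: δ_0 − R_B·δ_{BB} = 0.01, so R_B = (0.089596 − 0.01)/0.001029 = 77.38 kN.

R_B = 77.38 kN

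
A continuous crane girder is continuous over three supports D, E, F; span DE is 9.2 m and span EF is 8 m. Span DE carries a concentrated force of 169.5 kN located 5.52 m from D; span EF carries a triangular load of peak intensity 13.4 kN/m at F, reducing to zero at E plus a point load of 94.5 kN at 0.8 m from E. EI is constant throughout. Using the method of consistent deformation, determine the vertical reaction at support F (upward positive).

R_F = 18.5 kN

Insert a hinge at E; M_E is the redundant, and each span becomes simply supported.
Discontinuity in slope at E on the released structure — sum the simple-span end rotations:
  span DE: point load 169.5 at a = 5.52: Pab(L + a)/(6LEI) = 918.2/EI
  span EF: triangular load, peak 13.4: 7w₀L³/(360EI) = 133.4/EI
  span EF: point load 94.5 at a = 0.8: Pab(L + b)/(6LEI) = 172.4/EI
  relative rotation θ_0 = (918.2 + 305.8)/EI = 1224/EI
A unit hogging moment at E produces rotation L₁/(3EI) + L₂/(3EI) = 5.733/EI.
Slope continuity at E: θ_0 = M_E·5.733/EI, so M_E = 1224/5.733 = 213.5 kN·m (hogging).
Span EF, ΣM about F: R_E^{EF}·8 = 823.3 + 213.5, so R_E^{EF} = 129.6 kN and R_F = 148.1 − 129.6 = 18.5 kN.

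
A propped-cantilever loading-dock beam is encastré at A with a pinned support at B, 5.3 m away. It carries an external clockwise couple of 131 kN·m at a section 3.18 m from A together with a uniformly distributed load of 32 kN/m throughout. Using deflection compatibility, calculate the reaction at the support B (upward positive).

R_B = 94.74 kN

Remove the prop at B; the released (primary) structure is a cantilever built in at A.
Downward deflection at the released point B due to the loads:
  clockwise couple 131 at a = 3.18: M₀a(2L − a)/(2EI) = 1546/EI
  UDL 32: wL⁴/(8EI) = 3156/EI
  δ_0 = 4702/EI
Flexibility coefficient — unit upward force at B: δ_{BB} = L³/(3EI) = 49.63/EI.
Compatibility at B: δ_0 − R_B·δ_{BB} = 0, so R_B = 4702/49.63 = 94.74 kN.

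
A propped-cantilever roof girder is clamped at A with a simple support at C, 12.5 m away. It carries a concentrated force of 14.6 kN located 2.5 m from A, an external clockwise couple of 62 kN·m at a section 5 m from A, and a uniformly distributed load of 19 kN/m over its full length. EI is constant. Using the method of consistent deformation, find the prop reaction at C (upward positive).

Take the reaction at C as the redundant and release it; the primary structure is a cantilever fixed at A.
Free-end deflection of the primary structure under the applied loading (downward +):
  point load 14.6 at a = 2.5: Pa²(3L − a)/(6EI) = 532.3/EI
  clockwise couple 62 at a = 5: M₀a(2L − a)/(2EI) = 3100/EI
  UDL 19: wL⁴/(8EI) = 57983/EI
  δ_0 = 61616/EI
Tip deflection under a unit load at C: L³/(3EI) = 651/EI.
Compatibility at C: δ_0 − R_C·δ_{CC} = 0, so R_C = 61616/651 = 94.64 kN.

R_C = 94.64 kN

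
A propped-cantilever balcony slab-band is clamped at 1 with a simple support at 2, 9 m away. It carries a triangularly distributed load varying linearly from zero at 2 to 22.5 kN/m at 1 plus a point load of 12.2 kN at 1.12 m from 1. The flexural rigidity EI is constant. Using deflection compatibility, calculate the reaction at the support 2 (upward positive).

Release the roller at 2. Primary structure: cantilever fixed at 1.
Downward deflection at the released point 2 due to the loads:
  triangular load, peak 22.5 at the fixed end: w₀L⁴/(30EI) = 4921/EI
  point load 12.2 at a = 1.12: Pa²(3L − a)/(6EI) = 66.01/EI
  δ_0 = 4987/EI
Flexibility coefficient — unit upward force at 2: δ_{22} = L³/(3EI) = 243/EI.
Compatibility at 2: δ_0 − R_2·δ_{22} = 0, so R_2 = 4987/243 = 20.52 kN.

R_2 = 20.52 kN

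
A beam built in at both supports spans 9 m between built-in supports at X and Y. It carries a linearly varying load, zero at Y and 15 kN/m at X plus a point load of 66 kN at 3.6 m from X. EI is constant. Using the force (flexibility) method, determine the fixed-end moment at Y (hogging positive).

Release both end moments; the primary structure is a simply-supported span XY with redundants M_X and M_Y.
On the primary (simply-supported) span, the end slopes from the loading are:
  at X: triangular load, peak 15: w₀L³/(45EI) = 243/EI
  at Y: triangular load, peak 15: 7w₀L³/(360EI) = 212.6/EI
  at X: point load 66 at a = 3.6: Pab(L + b)/(6LEI) = 342.1/EI
  at Y: point load 66 at a = 3.6: Pab(L + a)/(6LEI) = 299.4/EI
  θ_X0 = 585.1/EI,  θ_Y0 = 512/EI
Flexibility coefficients: a unit moment at one end gives L/(3EI) there and L/(6EI) at the far end, so f₁₁ = f₂₂ = 3/EI and f₁₂ = f₂₁ = 1.5/EI.
Compatibility — zero rotation at each built-in end:
  3 M_X + 1.5 M_Y = 585.1
  1.5 M_X + 3 M_Y = 512
Solving the pair gives M_X = 146.3 kN·m and M_Y = 97.52 kN·m (hogging).

M_Y = 97.52 kN·m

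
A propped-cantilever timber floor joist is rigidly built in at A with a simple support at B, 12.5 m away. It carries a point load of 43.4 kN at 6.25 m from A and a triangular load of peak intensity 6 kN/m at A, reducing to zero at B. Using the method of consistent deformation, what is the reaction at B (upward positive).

R_B = 21.06 kN

Remove the prop at B; the released (primary) structure is a cantilever built in at A.
Deflection at B on the released cantilever, summing each load's contribution:
  point load 43.4 at a = 6.25: Pa²(3L − a)/(6EI) = 8830/EI
  triangular load, peak 6 at the fixed end: w₀L⁴/(30EI) = 4883/EI
  δ_0 = 13713/EI
Tip deflection under a unit load at B: L³/(3EI) = 651/EI.
The prop prevents deflection at B: R_B = δ_0/δ_{BB} = 13713/651 = 21.06 kN.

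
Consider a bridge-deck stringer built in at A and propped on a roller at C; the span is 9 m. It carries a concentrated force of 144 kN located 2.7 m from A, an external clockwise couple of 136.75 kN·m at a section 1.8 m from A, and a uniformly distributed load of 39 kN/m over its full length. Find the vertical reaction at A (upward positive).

R_A = 337.7 kN

Remove the prop at C; the released (primary) structure is a cantilever built in at A.
Downward deflection at the released point C due to the loads:
  point load 144 at a = 2.7: Pa²(3L − a)/(6EI) = 4252/EI
  clockwise couple 136.75 at a = 1.8: M₀a(2L − a)/(2EI) = 1994/EI
  UDL 39: wL⁴/(8EI) = 31985/EI
  δ_0 = 38230/EI
Flexibility coefficient — unit upward force at C: δ_{CC} = L³/(3EI) = 243/EI.
The prop prevents deflection at C: R_C = δ_0/δ_{CC} = 38230/243 = 157.3 kN.
Vertical equilibrium: R_A = ΣP − R_C = 495 − 157.3 = 337.7 kN.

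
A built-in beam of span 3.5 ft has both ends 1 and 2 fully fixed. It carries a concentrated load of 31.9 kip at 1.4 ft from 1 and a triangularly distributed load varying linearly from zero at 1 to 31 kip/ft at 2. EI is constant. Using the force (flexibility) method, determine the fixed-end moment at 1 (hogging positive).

M_1 = 28.74 kip·ft

Take the two fixed-end moments M_1, M_2 as redundants; the released structure is the simple span 12.
End rotations of the released simple span under the applied load (×1/EI):
  at 1: point load 31.9 at a = 1.4: Pab(L + b)/(6LEI) = 25.01/EI
  at 2: point load 31.9 at a = 1.4: Pab(L + a)/(6LEI) = 21.88/EI
  at 1: triangular load, peak 31: 7w₀L³/(360EI) = 25.84/EI
  at 2: triangular load, peak 31: w₀L³/(45EI) = 29.54/EI
  θ_10 = 50.85/EI,  θ_20 = 51.42/EI
Flexibility coefficients: a unit moment at one end gives L/(3EI) there and L/(6EI) at the far end, so f₁₁ = f₂₂ = 1.167/EI and f₁₂ = f₂₁ = 0.5833/EI.
Compatibility — zero rotation at each built-in end:
  1.167 M_1 + 0.5833 M_2 = 50.85
  0.5833 M_1 + 1.167 M_2 = 51.42
Solving the pair gives M_1 = 28.74 kip·ft and M_2 = 29.71 kip·ft (hogging).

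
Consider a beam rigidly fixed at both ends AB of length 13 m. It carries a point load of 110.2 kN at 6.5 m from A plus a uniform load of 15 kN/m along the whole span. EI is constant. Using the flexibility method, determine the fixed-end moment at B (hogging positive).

M_B = 390.3 kN·m

Release both end moments; the primary structure is a simply-supported span AB with redundants M_A and M_B.
End rotations of the released simple span under the applied load (×1/EI):
  at A: point load 110.2 at a = 6.5: Pab(L + b)/(6LEI) = 1164/EI
  at B: point load 110.2 at a = 6.5: Pab(L + a)/(6LEI) = 1164/EI
  at A: UDL 15: wL³/(24EI) = 1373/EI
  at B: UDL 15: wL³/(24EI) = 1373/EI
  θ_A0 = 2537/EI,  θ_B0 = 2537/EI
Flexibility coefficients: a unit moment at one end gives L/(3EI) there and L/(6EI) at the far end, so f₁₁ = f₂₂ = 4.333/EI and f₁₂ = f₂₁ = 2.167/EI.
Compatibility — zero rotation at each built-in end:
  4.333 M_A + 2.167 M_B = 2537
  2.167 M_A + 4.333 M_B = 2537
Solving the pair gives M_A = 390.3 kN·m and M_B = 390.3 kN·m (hogging).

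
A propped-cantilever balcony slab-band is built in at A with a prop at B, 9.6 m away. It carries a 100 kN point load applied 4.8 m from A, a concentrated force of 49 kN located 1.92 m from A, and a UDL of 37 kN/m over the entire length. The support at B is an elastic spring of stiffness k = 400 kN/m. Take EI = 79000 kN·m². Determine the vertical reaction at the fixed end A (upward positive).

R_A = 404.1 kN

Release the roller at B. Primary structure: cantilever fixed at A.
Free-end deflection of the primary structure under the applied loading (downward +):
  point load 100 at a = 4.8: Pa²(3L − a)/(6EI) = 9216/EI
  point load 49 at a = 1.92: Pa²(3L − a)/(6EI) = 809.2/EI
  UDL 37: wL⁴/(8EI) = 39282/EI
  δ_0 = 49308/EI
Flexibility coefficient — unit upward force at B: δ_{BB} = L³/(3EI) = 294.9/EI.
With EI = 79000 kN·m²: δ_0 = 0.62415 m and δ_{BB} = 0.003733 m/kN.
Compatibility — the spring shortens by R_B/k under the reaction it provides: δ_0 − R_B·δ_{BB} = R_B/k. With 1/k = 0.0025 m/kN, R_B = δ_0 / (δ_{BB} + 1/k) = 0.62415 / (0.003733 + 0.0025) = 100.1 kN.
Vertical equilibrium: R_A = ΣP − R_B = 504.2 − 100.1 = 404.1 kN.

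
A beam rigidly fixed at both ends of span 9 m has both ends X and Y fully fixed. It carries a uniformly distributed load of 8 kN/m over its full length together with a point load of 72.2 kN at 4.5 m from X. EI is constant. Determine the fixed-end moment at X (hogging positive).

Take the two fixed-end moments M_X, M_Y as redundants; the released structure is the simple span XY.
On the primary (simply-supported) span, the end slopes from the loading are:
  at X: UDL 8: wL³/(24EI) = 243/EI
  at Y: UDL 8: wL³/(24EI) = 243/EI
  at X: point load 72.2 at a = 4.5: Pab(L + b)/(6LEI) = 365.5/EI
  at Y: point load 72.2 at a = 4.5: Pab(L + a)/(6LEI) = 365.5/EI
  θ_X0 = 608.5/EI,  θ_Y0 = 608.5/EI
Flexibility coefficients: a unit moment at one end gives L/(3EI) there and L/(6EI) at the far end, so f₁₁ = f₂₂ = 3/EI and f₁₂ = f₂₁ = 1.5/EI.
Compatibility — zero rotation at each built-in end:
  3 M_X + 1.5 M_Y = 608.5
  1.5 M_X + 3 M_Y = 608.5
Solving the pair gives M_X = 135.2 kN·m and M_Y = 135.2 kN·m (hogging).

M_X = 135.2 kN·m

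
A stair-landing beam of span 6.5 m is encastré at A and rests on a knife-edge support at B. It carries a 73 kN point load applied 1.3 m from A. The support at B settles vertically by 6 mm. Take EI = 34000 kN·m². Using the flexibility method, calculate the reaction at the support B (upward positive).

Remove the prop at B; the released (primary) structure is a cantilever built in at A.
Downward deflection at the released point B due to the loads:
  point load 73 at a = 1.3: Pa²(3L − a)/(6EI) = 374.2/EI
Flexibility coefficient — unit upward force at B: δ_{BB} = L³/(3EI) = 91.54/EI.
With EI = 34000 kN·m²: δ_0 = 0.011007 m and δ_{BB} = 0.002692 m/kN.
Compatibility — the beam at B must follow the support down by 0.006 m: δ_0 − R_B·δ_{BB} = 0.006, so R_B = (0.011007 − 0.006)/0.002692 = 1.86 kN.

R_B = 1.86 kN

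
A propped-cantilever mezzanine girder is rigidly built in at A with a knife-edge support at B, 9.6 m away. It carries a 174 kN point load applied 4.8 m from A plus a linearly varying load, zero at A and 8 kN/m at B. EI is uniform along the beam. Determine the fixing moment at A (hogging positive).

M_A = 356.2 kN·m

Release the roller at B. Primary structure: cantilever fixed at A.
Downward deflection at the released point B due to the loads:
  point load 174 at a = 4.8: Pa²(3L − a)/(6EI) = 16036/EI
  triangular load, peak 8 at the free end: 11w₀L⁴/(120EI) = 6229/EI
  δ_0 = 22264/EI
Tip deflection under a unit load at B: L³/(3EI) = 294.9/EI.
Compatibility at B: δ_0 − R_B·δ_{BB} = 0, so R_B = 22264/294.9 = 75.5 kN.
Moment equilibrium about A: M_A = Σ(load moments about A) − R_B·L = 1081 − 75.5×9.6 = 356.2 kN·m.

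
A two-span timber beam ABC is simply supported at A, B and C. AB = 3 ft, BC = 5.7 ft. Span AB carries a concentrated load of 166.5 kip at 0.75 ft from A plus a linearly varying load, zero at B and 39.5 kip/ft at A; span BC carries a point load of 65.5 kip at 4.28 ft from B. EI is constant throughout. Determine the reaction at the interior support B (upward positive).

R_B = 106.1 kip

Release continuity at B by inserting a hinge; the redundant is the internal moment M_B. The primary structure is two simply-supported spans AB and BC.
Discontinuity in slope at B on the released structure — sum the simple-span end rotations:
  span AB: point load 166.5 at a = 0.75: Pab(L + a)/(6LEI) = 58.54/EI
  span AB: triangular load, peak 39.5: 7w₀L³/(360EI) = 20.74/EI
  span BC: point load 65.5 at a = 4.28: Pab(L + b)/(6LEI) = 82.88/EI
  relative rotation θ_0 = (79.27 + 82.88)/EI = 162.1/EI
A unit hogging moment at B produces rotation L₁/(3EI) + L₂/(3EI) = 2.9/EI.
Slope continuity at B: θ_0 = M_B·2.9/EI, so M_B = 162.1/2.9 = 55.91 kip·ft (hogging).
Span AB, ΣM about A with M_B applied at B: R_B^{AB}·3 = 184.1 + 55.91, so R_B^{AB} = 80.01 kip and R_A = 225.8 − 80.01 = 145.7 kip.
Span BC, ΣM about C: R_B^{BC}·5.7 = 93.01 + 55.91, so R_B^{BC} = 26.13 kip and R_C = 65.5 − 26.13 = 39.37 kip.
R_B = 80.01 + 26.13 = 106.1 kip.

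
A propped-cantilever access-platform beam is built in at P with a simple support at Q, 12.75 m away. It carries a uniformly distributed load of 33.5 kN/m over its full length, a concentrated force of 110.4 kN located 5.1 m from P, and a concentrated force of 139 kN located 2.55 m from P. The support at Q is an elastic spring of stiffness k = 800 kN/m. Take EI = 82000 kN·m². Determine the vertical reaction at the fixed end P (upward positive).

R_P = 510.3 kN

Choose R_Q as the redundant. The primary structure is the cantilever fixed at P.
Deflection at Q on the released cantilever, summing each load's contribution:
  UDL 33.5: wL⁴/(8EI) = 110661/EI
  point load 110.4 at a = 5.1: Pa²(3L − a)/(6EI) = 15865/EI
  point load 139 at a = 2.55: Pa²(3L − a)/(6EI) = 5378/EI
  δ_0 = 131904/EI
Tip deflection under a unit load at Q: L³/(3EI) = 690.9/EI.
With EI = 82000 kN·m²: δ_0 = 1.6086 m and δ_{QQ} = 0.008425 m/kN.
Compatibility — the spring shortens by R_Q/k under the reaction it provides: δ_0 − R_Q·δ_{QQ} = R_Q/k. With 1/k = 0.00125 m/kN, R_Q = δ_0 / (δ_{QQ} + 1/k) = 1.6086 / (0.008425 + 0.00125) = 166.3 kN.
Vertical equilibrium: R_P = ΣP − R_Q = 676.5 − 166.3 = 510.3 kN.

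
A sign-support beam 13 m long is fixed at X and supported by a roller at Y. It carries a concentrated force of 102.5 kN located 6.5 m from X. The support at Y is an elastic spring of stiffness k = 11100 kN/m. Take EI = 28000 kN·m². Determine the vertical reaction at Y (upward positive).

R_Y = 31.92 kN

Release the roller at Y. Primary structure: cantilever fixed at X.
Downward deflection at the released point Y due to the loads:
  point load 102.5 at a = 6.5: Pa²(3L − a)/(6EI) = 23458/EI
Flexibility coefficient — unit upward force at Y: δ_{YY} = L³/(3EI) = 732.3/EI.
With EI = 28000 kN·m²: δ_0 = 0.83777 m and δ_{YY} = 0.026155 m/kN.
Compatibility — the spring shortens by R_Y/k under the reaction it provides: δ_0 − R_Y·δ_{YY} = R_Y/k. With 1/k = 0.00009 m/kN, R_Y = δ_0 / (δ_{YY} + 1/k) = 0.83777 / (0.026155 + 0.00009) = 31.92 kN.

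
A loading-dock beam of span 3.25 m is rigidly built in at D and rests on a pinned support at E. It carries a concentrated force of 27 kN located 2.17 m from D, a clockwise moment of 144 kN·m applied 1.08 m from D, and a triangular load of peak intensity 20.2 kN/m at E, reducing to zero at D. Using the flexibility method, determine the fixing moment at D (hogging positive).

M_D = 49.71 kN·m

Take the reaction at E as the redundant and release it; the primary structure is a cantilever fixed at D.
Primary-structure tip deflection at E by superposition:
  point load 27 at a = 2.17: Pa²(3L − a)/(6EI) = 160.6/EI
  clockwise couple 144 at a = 1.08: M₀a(2L − a)/(2EI) = 421.5/EI
  triangular load, peak 20.2 at the free end: 11w₀L⁴/(120EI) = 206.6/EI
  δ_0 = 788.7/EI
Flexibility coefficient — unit upward force at E: δ_{EE} = L³/(3EI) = 11.44/EI.
The prop prevents deflection at E: R_E = δ_0/δ_{EE} = 788.7/11.44 = 68.92 kN.
Moment equilibrium about D: M_D = Σ(load moments about D) − R_E·L = 273.7 − 68.92×3.25 = 49.71 kN·m.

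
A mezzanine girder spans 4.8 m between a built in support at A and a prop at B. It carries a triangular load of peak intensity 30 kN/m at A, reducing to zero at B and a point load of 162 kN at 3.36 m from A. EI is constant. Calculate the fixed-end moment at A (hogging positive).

M_A = 152.2 kN·m

Choose R_B as the redundant. The primary structure is the cantilever fixed at A.
Downward deflection at the released point B due to the loads:
  triangular load, peak 30 at the fixed end: w₀L⁴/(30EI) = 530.8/EI
  point load 162 at a = 3.36: Pa²(3L − a)/(6EI) = 3365/EI
  δ_0 = 3896/EI
Tip deflection under a unit load at B: L³/(3EI) = 36.86/EI.
The prop prevents deflection at B: R_B = δ_0/δ_{BB} = 3896/36.86 = 105.7 kN.
Moment equilibrium about A: M_A = Σ(load moments about A) − R_B·L = 659.5 − 105.7×4.8 = 152.2 kN·m.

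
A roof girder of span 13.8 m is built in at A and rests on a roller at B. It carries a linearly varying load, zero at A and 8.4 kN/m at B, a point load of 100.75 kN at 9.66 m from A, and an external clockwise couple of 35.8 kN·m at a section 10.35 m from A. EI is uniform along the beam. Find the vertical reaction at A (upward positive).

Remove the prop at B; the released (primary) structure is a cantilever built in at A.
Free-end deflection of the primary structure under the applied loading (downward +):
  triangular load, peak 8.4 at the free end: 11w₀L⁴/(120EI) = 27926/EI
  point load 100.75 at a = 9.66: Pa²(3L − a)/(6EI) = 49734/EI
  clockwise couple 35.8 at a = 10.35: M₀a(2L − a)/(2EI) = 3196/EI
  δ_0 = 80856/EI
Flexibility coefficient — unit upward force at B: δ_{BB} = L³/(3EI) = 876/EI.
Compatibility at B: δ_0 − R_B·δ_{BB} = 0, so R_B = 80856/876 = 92.3 kN.
Vertical equilibrium: R_A = ΣP − R_B = 158.7 − 92.3 = 66.41 kN.

R_A = 66.41 kN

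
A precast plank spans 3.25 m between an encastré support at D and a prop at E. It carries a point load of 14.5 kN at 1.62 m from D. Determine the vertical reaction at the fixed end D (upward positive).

Take the reaction at E as the redundant and release it; the primary structure is a cantilever fixed at D.
Primary-structure tip deflection at E by superposition:
  point load 14.5 at a = 1.62: Pa²(3L − a)/(6EI) = 51.56/EI
Tip deflection under a unit load at E: L³/(3EI) = 11.44/EI.
The prop prevents deflection at E: R_E = δ_0/δ_{EE} = 51.56/11.44 = 4.506 kN.
Vertical equilibrium: R_D = ΣP − R_E = 14.5 − 4.506 = 9.994 kN.

R_D = 9.994 kN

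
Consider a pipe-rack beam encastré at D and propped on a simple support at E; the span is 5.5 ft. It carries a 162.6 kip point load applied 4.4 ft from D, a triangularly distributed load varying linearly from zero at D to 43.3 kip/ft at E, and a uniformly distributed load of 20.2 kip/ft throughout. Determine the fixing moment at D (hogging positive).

M_D = 238.6 kip·ft

Take the reaction at E as the redundant and release it; the primary structure is a cantilever fixed at D.
Primary-structure tip deflection at E by superposition:
  point load 162.6 at a = 4.4: Pa²(3L − a)/(6EI) = 6348/EI
  triangular load, peak 43.3 at the free end: 11w₀L⁴/(120EI) = 3632/EI
  UDL 20.2: wL⁴/(8EI) = 2311/EI
  δ_0 = 12291/EI
Tip deflection under a unit load at E: L³/(3EI) = 55.46/EI.
Compatibility at E: δ_0 − R_E·δ_{EE} = 0, so R_E = 12291/55.46 = 221.6 kip.
Moment equilibrium about D: M_D = Σ(load moments about D) − R_E·L = 1458 − 221.6×5.5 = 238.6 kip·ft.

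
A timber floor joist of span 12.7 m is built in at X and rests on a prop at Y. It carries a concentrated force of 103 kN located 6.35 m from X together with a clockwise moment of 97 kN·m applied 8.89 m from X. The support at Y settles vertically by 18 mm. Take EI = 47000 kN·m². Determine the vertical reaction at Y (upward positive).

Choose R_Y as the redundant. The primary structure is the cantilever fixed at X.
Free-end deflection of the primary structure under the applied loading (downward +):
  point load 103 at a = 6.35: Pa²(3L − a)/(6EI) = 21977/EI
  clockwise couple 97 at a = 8.89: M₀a(2L − a)/(2EI) = 7119/EI
  δ_0 = 29096/EI
Tip deflection under a unit load at Y: L³/(3EI) = 682.8/EI.
With EI = 47000 kN·m²: δ_0 = 0.61906 m and δ_{YY} = 0.014528 m/kN.
Compatibility — the beam at Y must follow the support down by 0.018 m: δ_0 − R_Y·δ_{YY} = 0.018, so R_Y = (0.61906 − 0.018)/0.014528 = 41.37 kN.

R_Y = 41.37 kN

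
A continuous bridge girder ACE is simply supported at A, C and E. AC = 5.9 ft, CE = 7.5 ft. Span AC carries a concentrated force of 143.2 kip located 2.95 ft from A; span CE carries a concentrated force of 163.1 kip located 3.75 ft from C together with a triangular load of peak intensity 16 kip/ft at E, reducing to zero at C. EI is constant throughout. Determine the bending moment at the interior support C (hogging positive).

Insert a hinge at C; M_C is the redundant, and each span becomes simply supported.
End slopes at the hinge C, treating each span as simply supported:
  span AC: point load 143.2 at a = 2.95: Pab(L + a)/(6LEI) = 311.5/EI
  span CE: point load 163.1 at a = 3.75: Pab(L + b)/(6LEI) = 573.4/EI
  span CE: triangular load, peak 16: 7w₀L³/(360EI) = 131.2/EI
  relative rotation θ_0 = (311.5 + 704.6)/EI = 1016/EI
A unit hogging moment at C produces rotation L₁/(3EI) + L₂/(3EI) = 4.467/EI.
Compatibility: M_C·(L₁+L₂)/(3EI) = θ_0, giving M_C = 227.5 kip·ft (hogging).

M_C = 227.5 kip·ft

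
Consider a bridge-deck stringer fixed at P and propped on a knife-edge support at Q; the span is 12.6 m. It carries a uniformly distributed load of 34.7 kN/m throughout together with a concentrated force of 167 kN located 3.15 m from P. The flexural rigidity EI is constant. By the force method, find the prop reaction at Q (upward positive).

R_Q = 178.3 kN

Remove the prop at Q; the released (primary) structure is a cantilever built in at P.
Downward deflection at the released point Q due to the loads:
  UDL 34.7: wL⁴/(8EI) = 109326/EI
  point load 167 at a = 3.15: Pa²(3L − a)/(6EI) = 9570/EI
  δ_0 = 118895/EI
Flexibility coefficient — unit upward force at Q: δ_{QQ} = L³/(3EI) = 666.8/EI.
Compatibility at Q: δ_0 − R_Q·δ_{QQ} = 0, so R_Q = 118895/666.8 = 178.3 kN.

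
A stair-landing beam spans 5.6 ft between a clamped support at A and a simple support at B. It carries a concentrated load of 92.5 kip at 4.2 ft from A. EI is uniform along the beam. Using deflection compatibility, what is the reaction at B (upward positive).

Remove the prop at B; the released (primary) structure is a cantilever built in at A.
Free-end deflection of the primary structure under the applied loading (downward +):
  point load 92.5 at a = 4.2: Pa²(3L − a)/(6EI) = 3427/EI
Flexibility coefficient — unit upward force at B: δ_{BB} = L³/(3EI) = 58.54/EI.
The prop prevents deflection at B: R_B = δ_0/δ_{BB} = 3427/58.54 = 58.54 kip.

R_B = 58.54 kip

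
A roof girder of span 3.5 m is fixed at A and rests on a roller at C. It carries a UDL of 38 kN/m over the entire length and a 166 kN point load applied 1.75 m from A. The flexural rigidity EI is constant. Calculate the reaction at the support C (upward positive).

Release the roller at C. Primary structure: cantilever fixed at A.
Free-end deflection of the primary structure under the applied loading (downward +):
  UDL 38: wL⁴/(8EI) = 712.8/EI
  point load 166 at a = 1.75: Pa²(3L − a)/(6EI) = 741.4/EI
  δ_0 = 1454/EI
Tip deflection under a unit load at C: L³/(3EI) = 14.29/EI.
Compatibility at C: δ_0 − R_C·δ_{CC} = 0, so R_C = 1454/14.29 = 101.8 kN.

R_C = 101.8 kN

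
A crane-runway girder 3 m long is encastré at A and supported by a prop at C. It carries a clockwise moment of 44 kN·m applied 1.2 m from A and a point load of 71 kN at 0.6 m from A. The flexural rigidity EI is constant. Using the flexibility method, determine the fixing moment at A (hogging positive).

M_A = 32.43 kN·m

Take the reaction at C as the redundant and release it; the primary structure is a cantilever fixed at A.
Downward deflection at the released point C due to the loads:
  clockwise couple 44 at a = 1.2: M₀a(2L − a)/(2EI) = 126.7/EI
  point load 71 at a = 0.6: Pa²(3L − a)/(6EI) = 35.78/EI
  δ_0 = 162.5/EI
Flexibility coefficient — unit upward force at C: δ_{CC} = L³/(3EI) = 9/EI.
The prop prevents deflection at C: R_C = δ_0/δ_{CC} = 162.5/9 = 18.06 kN.
Moment equilibrium about A: M_A = Σ(load moments about A) − R_C·L = 86.6 − 18.06×3 = 32.43 kN·m.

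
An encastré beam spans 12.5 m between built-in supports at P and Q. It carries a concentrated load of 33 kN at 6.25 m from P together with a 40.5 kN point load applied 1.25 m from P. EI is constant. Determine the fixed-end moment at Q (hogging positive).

M_Q = 56.12 kN·m

Take the two fixed-end moments M_P, M_Q as redundants; the released structure is the simple span PQ.
On the primary (simply-supported) span, the end slopes from the loading are:
  at P: point load 33 at a = 6.25: Pab(L + b)/(6LEI) = 322.3/EI
  at Q: point load 33 at a = 6.25: Pab(L + a)/(6LEI) = 322.3/EI
  at P: point load 40.5 at a = 1.25: Pab(L + b)/(6LEI) = 180.4/EI
  at Q: point load 40.5 at a = 1.25: Pab(L + a)/(6LEI) = 104.4/EI
  θ_P0 = 502.6/EI,  θ_Q0 = 426.7/EI
Flexibility coefficients: a unit moment at one end gives L/(3EI) there and L/(6EI) at the far end, so f₁₁ = f₂₂ = 4.167/EI and f₁₂ = f₂₁ = 2.083/EI.
Compatibility — zero rotation at each built-in end:
  4.167 M_P + 2.083 M_Q = 502.6
  2.083 M_P + 4.167 M_Q = 426.7
Solving the pair gives M_P = 92.57 kN·m and M_Q = 56.12 kN·m (hogging).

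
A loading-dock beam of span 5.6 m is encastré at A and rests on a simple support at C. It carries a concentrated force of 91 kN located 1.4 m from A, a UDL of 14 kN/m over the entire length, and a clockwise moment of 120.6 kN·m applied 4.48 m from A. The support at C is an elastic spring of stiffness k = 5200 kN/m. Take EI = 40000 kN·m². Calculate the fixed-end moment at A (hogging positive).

Remove the prop at C; the released (primary) structure is a cantilever built in at A.
Downward deflection at the released point C due to the loads:
  point load 91 at a = 1.4: Pa²(3L − a)/(6EI) = 457.8/EI
  UDL 14: wL⁴/(8EI) = 1721/EI
  clockwise couple 120.6 at a = 4.48: M₀a(2L − a)/(2EI) = 1815/EI
  δ_0 = 3994/EI
Tip deflection under a unit load at C: L³/(3EI) = 58.54/EI.
With EI = 40000 kN·m²: δ_0 = 0.099855 m and δ_{CC} = 0.001463 m/kN.
Compatibility — the spring shortens by R_C/k under the reaction it provides: δ_0 − R_C·δ_{CC} = R_C/k. With 1/k = 0.000192 m/kN, R_C = δ_0 / (δ_{CC} + 1/k) = 0.099855 / (0.001463 + 0.000192) = 60.31 kN.
Moment equilibrium about A: M_A = Σ(load moments about A) − R_C·L = 467.5 − 60.31×5.6 = 129.8 kN·m.

M_A = 129.8 kN·m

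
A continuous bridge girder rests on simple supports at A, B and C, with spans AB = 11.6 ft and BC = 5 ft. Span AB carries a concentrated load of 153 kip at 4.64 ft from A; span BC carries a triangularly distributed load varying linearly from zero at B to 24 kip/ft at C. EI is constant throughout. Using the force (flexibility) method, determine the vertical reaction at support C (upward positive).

Insert a hinge at B; M_B is the redundant, and each span becomes simply supported.
End slopes at the hinge B, treating each span as simply supported:
  span AB: point load 153 at a = 4.64: Pab(L + a)/(6LEI) = 1153/EI
  span BC: triangular load, peak 24: 7w₀L³/(360EI) = 58.33/EI
  relative rotation θ_0 = (1153 + 58.33)/EI = 1211/EI
A unit hogging moment at B produces rotation L₁/(3EI) + L₂/(3EI) = 5.533/EI.
Compatibility: M_B·(L₁+L₂)/(3EI) = θ_0, giving M_B = 218.9 kip·ft (hogging).
Span BC, ΣM about C: R_B^{BC}·5 = 100 + 218.9, so R_B^{BC} = 63.78 kip and R_C = 60 − 63.78 = -3.78 kip.

R_C = -3.78 kip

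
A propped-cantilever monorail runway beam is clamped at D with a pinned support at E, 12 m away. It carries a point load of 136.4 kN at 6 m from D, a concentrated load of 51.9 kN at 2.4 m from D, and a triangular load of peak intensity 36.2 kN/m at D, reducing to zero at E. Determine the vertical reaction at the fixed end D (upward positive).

R_D = 316.5 kN

Choose R_E as the redundant. The primary structure is the cantilever fixed at D.
Downward deflection at the released point E due to the loads:
  point load 136.4 at a = 6: Pa²(3L − a)/(6EI) = 24552/EI
  point load 51.9 at a = 2.4: Pa²(3L − a)/(6EI) = 1674/EI
  triangular load, peak 36.2 at the fixed end: w₀L⁴/(30EI) = 25021/EI
  δ_0 = 51248/EI
Tip deflection under a unit load at E: L³/(3EI) = 576/EI.
The prop prevents deflection at E: R_E = δ_0/δ_{EE} = 51248/576 = 88.97 kN.
Vertical equilibrium: R_D = ΣP − R_E = 405.5 − 88.97 = 316.5 kN.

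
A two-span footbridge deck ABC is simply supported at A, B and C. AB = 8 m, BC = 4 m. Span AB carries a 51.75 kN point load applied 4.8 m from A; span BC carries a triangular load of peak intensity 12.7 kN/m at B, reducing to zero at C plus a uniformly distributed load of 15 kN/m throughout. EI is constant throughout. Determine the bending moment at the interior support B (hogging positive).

Release continuity at B by inserting a hinge; the redundant is the internal moment M_B. The primary structure is two simply-supported spans AB and BC.
Rotations at B on the released spans (each span's end-slope, ×1/EI):
  span AB: point load 51.75 at a = 4.8: Pab(L + a)/(6LEI) = 212/EI
  span BC: triangular load, peak 12.7: w₀L³/(45EI) = 18.06/EI
  span BC: UDL 15: wL³/(24EI) = 40/EI
  relative rotation θ_0 = (212 + 58.06)/EI = 270/EI
A unit hogging moment at B produces rotation L₁/(3EI) + L₂/(3EI) = 4/EI.
Compatibility: M_B·(L₁+L₂)/(3EI) = θ_0, giving M_B = 67.51 kN·m (hogging).

M_B = 67.51 kN·m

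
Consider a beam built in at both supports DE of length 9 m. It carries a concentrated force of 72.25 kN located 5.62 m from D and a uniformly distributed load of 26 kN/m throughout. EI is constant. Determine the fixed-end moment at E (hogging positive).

M_E = 270.7 kN·m

Release both end moments; the primary structure is a simply-supported span DE with redundants M_D and M_E.
On the primary (simply-supported) span, the end slopes from the loading are:
  at D: point load 72.25 at a = 5.62: Pab(L + b)/(6LEI) = 314.6/EI
  at E: point load 72.25 at a = 5.62: Pab(L + a)/(6LEI) = 371.6/EI
  at D: UDL 26: wL³/(24EI) = 789.8/EI
  at E: UDL 26: wL³/(24EI) = 789.8/EI
  θ_D0 = 1104/EI,  θ_E0 = 1161/EI
Flexibility coefficients: a unit moment at one end gives L/(3EI) there and L/(6EI) at the far end, so f₁₁ = f₂₂ = 3/EI and f₁₂ = f₂₁ = 1.5/EI.
Compatibility — zero rotation at each built-in end:
  3 M_D + 1.5 M_E = 1104
  1.5 M_D + 3 M_E = 1161
Solving the pair gives M_D = 232.8 kN·m and M_E = 270.7 kN·m (hogging).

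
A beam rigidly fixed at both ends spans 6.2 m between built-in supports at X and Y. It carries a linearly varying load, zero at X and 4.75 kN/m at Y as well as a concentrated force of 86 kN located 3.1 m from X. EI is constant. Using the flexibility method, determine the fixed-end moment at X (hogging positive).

Take the two fixed-end moments M_X, M_Y as redundants; the released structure is the simple span XY.
Simple-span end rotations at X and Y under the given loads:
  at X: triangular load, peak 4.75: 7w₀L³/(360EI) = 22.01/EI
  at Y: triangular load, peak 4.75: w₀L³/(45EI) = 25.16/EI
  at X: point load 86 at a = 3.1: Pab(L + b)/(6LEI) = 206.6/EI
  at Y: point load 86 at a = 3.1: Pab(L + a)/(6LEI) = 206.6/EI
  θ_X0 = 228.6/EI,  θ_Y0 = 231.8/EI
Flexibility coefficients: a unit moment at one end gives L/(3EI) there and L/(6EI) at the far end, so f₁₁ = f₂₂ = 2.067/EI and f₁₂ = f₂₁ = 1.033/EI.
Compatibility — zero rotation at each built-in end:
  2.067 M_X + 1.033 M_Y = 228.6
  1.033 M_X + 2.067 M_Y = 231.8
Solving the pair gives M_X = 72.74 kN·m and M_Y = 75.78 kN·m (hogging).

M_X = 72.74 kN·m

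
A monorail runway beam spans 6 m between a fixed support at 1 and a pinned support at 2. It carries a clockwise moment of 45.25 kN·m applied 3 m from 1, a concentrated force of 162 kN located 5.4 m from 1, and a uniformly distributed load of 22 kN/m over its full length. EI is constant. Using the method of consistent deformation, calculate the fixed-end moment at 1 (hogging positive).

Choose R_2 as the redundant. The primary structure is the cantilever fixed at 1.
Primary-structure tip deflection at 2 by superposition:
  clockwise couple 45.25 at a = 3: M₀a(2L − a)/(2EI) = 610.9/EI
  point load 162 at a = 5.4: Pa²(3L − a)/(6EI) = 9920/EI
  UDL 22: wL⁴/(8EI) = 3564/EI
  δ_0 = 14095/EI
Flexibility coefficient — unit upward force at 2: δ_{22} = L³/(3EI) = 72/EI.
Compatibility at 2: δ_0 − R_2·δ_{22} = 0, so R_2 = 14095/72 = 195.8 kN.
Moment equilibrium about 1: M_1 = Σ(load moments about 1) − R_2·L = 1316 − 195.8×6 = 141.5 kN·m.

M_1 = 141.5 kN·m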